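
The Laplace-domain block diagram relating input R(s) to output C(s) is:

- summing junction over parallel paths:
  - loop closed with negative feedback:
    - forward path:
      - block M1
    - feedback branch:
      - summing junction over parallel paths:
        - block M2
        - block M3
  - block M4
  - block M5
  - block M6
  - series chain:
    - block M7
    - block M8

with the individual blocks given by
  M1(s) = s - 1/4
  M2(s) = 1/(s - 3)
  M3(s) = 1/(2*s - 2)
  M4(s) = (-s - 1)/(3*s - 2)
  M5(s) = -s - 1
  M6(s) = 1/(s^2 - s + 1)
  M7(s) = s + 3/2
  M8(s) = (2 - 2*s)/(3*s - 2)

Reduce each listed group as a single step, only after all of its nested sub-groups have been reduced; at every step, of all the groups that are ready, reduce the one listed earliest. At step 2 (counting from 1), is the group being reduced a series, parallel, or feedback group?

The answer is feedback.

Reasoning:
(1) parallel reduction of M2, M3
(2) collapse the loop (M1 forward, (M2+M3) return)
(3) reduce the series chain M7, M8
(4) reduce the parallel group [M1/(1+M1*(M2+M3))], M4, M5, M6, (M7*M8)
So the answer for step 2 is feedback.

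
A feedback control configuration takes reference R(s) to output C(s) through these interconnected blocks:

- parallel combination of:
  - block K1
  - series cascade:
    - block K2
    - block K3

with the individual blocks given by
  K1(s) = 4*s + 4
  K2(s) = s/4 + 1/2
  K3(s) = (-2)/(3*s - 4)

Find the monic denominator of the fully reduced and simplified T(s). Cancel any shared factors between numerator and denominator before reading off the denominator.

1. series reduction of K2, K3; result (-s - 2)/(6*s - 8)
2. parallel reduction of K1, (K2*K3); result (24*s^2 - 9*s - 34)/(6*s - 8)
Step 2 gives the fully reduced T(s), with no common factor left to cancel. The denominator's leading coefficient is 6, so divide each of its coefficients by 6 to get the monic form.

Answer: s - 4/3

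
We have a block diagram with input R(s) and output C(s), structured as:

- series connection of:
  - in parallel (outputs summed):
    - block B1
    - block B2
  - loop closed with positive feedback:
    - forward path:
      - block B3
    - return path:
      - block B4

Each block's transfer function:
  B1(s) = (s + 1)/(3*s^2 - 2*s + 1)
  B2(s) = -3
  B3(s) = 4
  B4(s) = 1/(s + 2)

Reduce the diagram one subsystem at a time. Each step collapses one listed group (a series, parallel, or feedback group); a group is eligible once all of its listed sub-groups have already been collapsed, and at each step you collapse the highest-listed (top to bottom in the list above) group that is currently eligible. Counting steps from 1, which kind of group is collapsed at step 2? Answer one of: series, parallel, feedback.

[1] reduce the parallel group B1, B2
[2] close the feedback loop around B3, B4
[3] series reduction of (B1+B2), [B3/(1-B3*B4)]
So the answer for step 2 is feedback.

Therefore the answer is feedback.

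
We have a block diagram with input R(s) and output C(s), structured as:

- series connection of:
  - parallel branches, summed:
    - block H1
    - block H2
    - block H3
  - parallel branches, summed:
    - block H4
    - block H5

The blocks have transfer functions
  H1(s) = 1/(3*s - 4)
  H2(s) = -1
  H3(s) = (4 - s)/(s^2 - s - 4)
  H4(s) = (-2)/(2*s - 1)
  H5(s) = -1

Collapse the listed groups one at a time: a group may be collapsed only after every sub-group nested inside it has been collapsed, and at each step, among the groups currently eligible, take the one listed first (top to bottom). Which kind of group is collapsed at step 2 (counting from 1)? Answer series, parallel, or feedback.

(1) combine H1, H2, H3 in parallel
(2) sum the parallel branches H4, H5
(3) multiply (H1+H2+H3), (H4+H5) (series)
Step 2: parallel.

Final answer: parallel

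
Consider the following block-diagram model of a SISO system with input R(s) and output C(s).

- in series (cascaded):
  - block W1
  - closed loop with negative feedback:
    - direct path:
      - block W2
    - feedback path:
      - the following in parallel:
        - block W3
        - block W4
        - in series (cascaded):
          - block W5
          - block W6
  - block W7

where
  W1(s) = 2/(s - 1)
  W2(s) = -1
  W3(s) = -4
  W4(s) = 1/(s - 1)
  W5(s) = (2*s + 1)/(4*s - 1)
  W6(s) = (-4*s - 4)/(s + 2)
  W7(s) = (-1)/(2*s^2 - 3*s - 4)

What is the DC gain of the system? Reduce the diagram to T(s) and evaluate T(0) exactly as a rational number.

Reducing step by step:

[1] reduce the series chain W5, W6; result (-8*s^2 - 12*s - 4)/(4*s^2 + 7*s - 2)
[2] add W3, W4, (W5*W6) (parallel); result (-24*s^3 - 12*s^2 + 51*s - 6)/(4*s^3 + 3*s^2 - 9*s + 2)
[3] reduce the feedback loop with forward W2 and return (W3+W4+(W5*W6)); result (-4*s^3 - 3*s^2 + 9*s - 2)/(28*s^3 + 15*s^2 - 60*s + 8)
[4] reduce the series chain W1, [W2/(1+W2*(W3+W4+(W5*W6)))], W7; result (8*s^2 + 14*s - 4)/(56*s^5 - 54*s^4 - 277*s^3 + 136*s^2 + 216*s - 32)
The step-4 result is T(s). Setting s = 0: T(0) = -4/(-32) = 1/8.

Answer: 1/8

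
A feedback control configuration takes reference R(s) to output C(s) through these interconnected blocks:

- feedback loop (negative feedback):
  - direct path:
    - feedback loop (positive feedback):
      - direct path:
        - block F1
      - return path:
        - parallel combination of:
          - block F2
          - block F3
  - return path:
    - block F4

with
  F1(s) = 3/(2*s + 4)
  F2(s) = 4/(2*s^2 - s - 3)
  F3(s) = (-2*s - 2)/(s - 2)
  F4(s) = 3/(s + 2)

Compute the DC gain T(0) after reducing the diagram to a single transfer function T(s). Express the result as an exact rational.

First reduce the diagram to T(s).

Step 1. reduce the parallel group F2, F3 = (-4*s^3 - 2*s^2 + 12*s - 2)/(2*s^3 - 5*s^2 - s + 6)
Step 2. apply the feedback formula to F1, (F2+F3) = (6*s^3 - 15*s^2 - 3*s + 18)/(4*s^4 + 10*s^3 - 16*s^2 - 28*s + 30)
Step 3. close the feedback loop around [F1/(1-F1*(F2+F3))], F4 = (6*s^4 - 3*s^3 - 33*s^2 + 12*s + 36)/(4*s^5 + 18*s^4 + 22*s^3 - 105*s^2 - 35*s + 114)
That last expression is T(s); at s = 0 only the constant terms survive, so T(0) = 36/114 = 6/19.

Answer: 6/19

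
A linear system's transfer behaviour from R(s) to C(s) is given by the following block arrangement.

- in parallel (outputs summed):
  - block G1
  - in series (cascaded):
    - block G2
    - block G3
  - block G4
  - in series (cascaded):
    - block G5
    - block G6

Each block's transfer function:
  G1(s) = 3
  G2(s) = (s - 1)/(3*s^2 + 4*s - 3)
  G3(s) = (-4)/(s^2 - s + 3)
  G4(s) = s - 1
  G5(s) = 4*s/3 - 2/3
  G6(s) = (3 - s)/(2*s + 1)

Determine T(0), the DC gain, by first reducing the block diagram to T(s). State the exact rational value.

The answer is -4/9.

Reasoning:
[1] series reduction of G2, G3, giving (4 - 4*s)/(3*s^4 + s^3 + 2*s^2 + 15*s - 9)
[2] series reduction of G5, G6, giving (-4*s^2 + 14*s - 6)/(6*s + 3)
[3] sum the parallel branches G1, (G2*G3), G4, (G5*G6), giving (6*s^6 + 89*s^5 + 33*s^4 + 88*s^3 + 393*s^2 - 249*s + 12)/(18*s^5 + 15*s^4 + 15*s^3 + 96*s^2 - 9*s - 27)
That last expression is T(s); at s = 0 only the constant terms survive, so T(0) = 12/(-27) = -4/9.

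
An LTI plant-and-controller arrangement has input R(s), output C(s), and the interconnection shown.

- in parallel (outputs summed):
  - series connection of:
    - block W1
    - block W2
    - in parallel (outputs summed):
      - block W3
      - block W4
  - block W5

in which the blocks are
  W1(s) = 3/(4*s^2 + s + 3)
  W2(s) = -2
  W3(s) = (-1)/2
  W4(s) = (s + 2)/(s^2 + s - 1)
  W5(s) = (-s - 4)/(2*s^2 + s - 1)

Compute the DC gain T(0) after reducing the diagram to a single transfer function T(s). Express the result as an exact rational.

Step 1: add W3, W4 (parallel): (-s^2 + s + 5)/(2*s^2 + 2*s - 2)
Step 2: multiply W1, W2, (W3+W4) (series): (3*s^2 - 3*s - 15)/(4*s^4 + 5*s^3 + 2*s - 3)
Step 3: combine (W1*W2*(W3+W4)), W5 in parallel: (-4*s^5 - 15*s^4 - 23*s^3 - 38*s^2 - 17*s + 27)/(8*s^6 + 14*s^5 + s^4 - s^3 - 4*s^2 - 5*s + 3)
That last expression is T(s); at s = 0 only the constant terms survive, so T(0) = 27/3 = 9.

Hence the answer: 9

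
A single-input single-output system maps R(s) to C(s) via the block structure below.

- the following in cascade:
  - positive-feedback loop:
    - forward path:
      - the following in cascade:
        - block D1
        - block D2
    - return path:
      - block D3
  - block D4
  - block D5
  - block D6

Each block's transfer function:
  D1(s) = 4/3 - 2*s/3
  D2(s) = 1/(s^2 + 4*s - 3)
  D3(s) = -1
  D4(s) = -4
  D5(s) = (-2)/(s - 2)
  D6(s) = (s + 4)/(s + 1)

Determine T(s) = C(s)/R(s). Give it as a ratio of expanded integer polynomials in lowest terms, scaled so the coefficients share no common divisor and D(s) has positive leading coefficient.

(1) combine D1, D2 in series; result (4 - 2*s)/(3*s^2 + 12*s - 9)
(2) feedback reduction of (D1*D2), D3; result (4 - 2*s)/(3*s^2 + 10*s - 5)
(3) reduce the series chain [(D1*D2)/(1-(D1*D2)*D3)], D4, D5, D6 - this is the overall T(s), already in the required normalized form

Final answer: (-16*s - 64)/(3*s^3 + 13*s^2 + 5*s - 5)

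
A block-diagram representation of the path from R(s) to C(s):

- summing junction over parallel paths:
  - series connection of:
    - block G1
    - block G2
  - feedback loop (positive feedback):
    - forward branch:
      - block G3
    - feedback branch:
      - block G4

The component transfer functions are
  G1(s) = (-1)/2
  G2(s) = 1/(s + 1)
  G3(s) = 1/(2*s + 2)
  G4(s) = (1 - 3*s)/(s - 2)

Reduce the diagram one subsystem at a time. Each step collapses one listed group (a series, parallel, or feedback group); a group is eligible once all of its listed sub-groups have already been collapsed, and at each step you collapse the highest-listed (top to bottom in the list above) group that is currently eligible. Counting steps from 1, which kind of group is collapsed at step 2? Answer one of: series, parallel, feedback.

Answer: feedback

Working:
Step 1. multiply G1, G2 (series)
Step 2. collapse the loop (G3 forward, G4 return)
Step 3. add (G1*G2), [G3/(1-G3*G4)] (parallel)
So the answer for step 2 is feedback.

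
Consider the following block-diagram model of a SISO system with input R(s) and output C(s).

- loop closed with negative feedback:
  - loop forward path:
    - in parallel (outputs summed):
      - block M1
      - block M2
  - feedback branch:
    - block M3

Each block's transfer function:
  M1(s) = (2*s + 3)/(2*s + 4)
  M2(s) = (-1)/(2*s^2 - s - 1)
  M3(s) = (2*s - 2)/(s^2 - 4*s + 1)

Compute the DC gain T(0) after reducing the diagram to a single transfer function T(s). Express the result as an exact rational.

1. sum the parallel branches M1, M2: (4*s^3 + 4*s^2 - 7*s - 7)/(4*s^3 + 6*s^2 - 6*s - 4)
2. collapse the loop ((M1+M2) forward, M3 return): (4*s^5 - 12*s^4 - 19*s^3 + 25*s^2 + 21*s - 7)/(4*s^5 - 2*s^4 - 26*s^3 + 4*s^2 + 10*s + 10)
The step-2 result is T(s). Setting s = 0: T(0) = -7/10.

Final answer: -7/10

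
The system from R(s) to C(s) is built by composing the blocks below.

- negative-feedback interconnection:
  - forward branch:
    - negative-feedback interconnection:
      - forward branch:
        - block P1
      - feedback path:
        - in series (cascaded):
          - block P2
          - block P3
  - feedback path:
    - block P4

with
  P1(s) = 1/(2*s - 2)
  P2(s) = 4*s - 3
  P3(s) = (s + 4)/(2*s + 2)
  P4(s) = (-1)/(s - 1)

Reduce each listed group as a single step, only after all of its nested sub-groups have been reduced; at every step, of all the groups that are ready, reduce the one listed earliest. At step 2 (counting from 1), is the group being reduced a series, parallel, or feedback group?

Answer: feedback

Working:
[1] combine P2, P3 in series
[2] feedback reduction of P1, (P2*P3)
[3] apply the feedback formula to [P1/(1+P1*(P2*P3))], P4
The group at step 2 is a feedback group.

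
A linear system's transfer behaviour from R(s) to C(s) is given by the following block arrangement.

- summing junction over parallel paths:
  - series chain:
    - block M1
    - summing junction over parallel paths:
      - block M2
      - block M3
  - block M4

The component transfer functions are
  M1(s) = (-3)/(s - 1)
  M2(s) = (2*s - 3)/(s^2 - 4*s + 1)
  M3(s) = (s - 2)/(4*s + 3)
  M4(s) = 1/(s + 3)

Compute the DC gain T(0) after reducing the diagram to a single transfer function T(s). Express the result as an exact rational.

Answer: -32/3

Working:
[1] reduce the parallel group M2, M3 gives (s^3 + 2*s^2 + 3*s - 11)/(4*s^3 - 13*s^2 - 8*s + 3)
[2] combine M1, (M2+M3) in series gives (-3*s^3 - 6*s^2 - 9*s + 33)/(4*s^4 - 17*s^3 + 5*s^2 + 11*s - 3)
[3] add (M1*(M2+M3)), M4 (parallel) gives (s^4 - 32*s^3 - 22*s^2 + 17*s + 96)/(4*s^5 - 5*s^4 - 46*s^3 + 26*s^2 + 30*s - 9)
That last expression is T(s); at s = 0 only the constant terms survive, so T(0) = 96/(-9) = -32/3.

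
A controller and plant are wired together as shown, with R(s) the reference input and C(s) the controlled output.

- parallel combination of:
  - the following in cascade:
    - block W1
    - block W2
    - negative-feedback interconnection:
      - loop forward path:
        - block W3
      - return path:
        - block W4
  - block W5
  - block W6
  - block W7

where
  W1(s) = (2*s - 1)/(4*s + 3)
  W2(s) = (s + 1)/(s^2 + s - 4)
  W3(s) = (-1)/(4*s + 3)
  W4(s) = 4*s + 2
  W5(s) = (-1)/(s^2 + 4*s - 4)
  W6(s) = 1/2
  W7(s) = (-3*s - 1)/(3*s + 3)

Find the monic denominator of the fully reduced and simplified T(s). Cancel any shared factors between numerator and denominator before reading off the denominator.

Step 1. collapse the loop (W3 forward, W4 return), giving -1
Step 2. cascade W1, W2, [W3/(1+W3*W4)], giving (-2*s^2 - s + 1)/(4*s^3 + 7*s^2 - 13*s - 12)
Step 3. sum the parallel branches (W1*W2*[W3/(1+W3*W4)]), W5, W6, W7, giving (-12*s^6 - 77*s^5 - 64*s^4 + 185*s^3 + 10*s^2 + 34*s + 96)/(24*s^6 + 162*s^5 + 132*s^4 - 558*s^3 - 528*s^2 + 312*s + 288)
Step 3 gives the fully reduced T(s), with no common factor left to cancel. The denominator's leading coefficient is 24, so divide each of its coefficients by 24 to get the monic form.

Therefore the answer is s^6 + 27*s^5/4 + 11*s^4/2 - 93*s^3/4 - 22*s^2 + 13*s + 12.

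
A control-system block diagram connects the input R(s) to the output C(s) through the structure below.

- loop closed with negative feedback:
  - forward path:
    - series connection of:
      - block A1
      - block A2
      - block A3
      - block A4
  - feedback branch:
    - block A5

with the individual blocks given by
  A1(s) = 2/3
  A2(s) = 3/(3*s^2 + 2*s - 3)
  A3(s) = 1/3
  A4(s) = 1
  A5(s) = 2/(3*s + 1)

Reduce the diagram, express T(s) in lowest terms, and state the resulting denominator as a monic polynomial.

Reducing step by step:

Step 1 - cascade A1, A2, A3, A4 = 2/(9*s^2 + 6*s - 9)
Step 2 - collapse the loop ((A1*A2*A3*A4) forward, A5 return) = (6*s + 2)/(27*s^3 + 27*s^2 - 21*s - 5)
No further cancellation is possible in the step-2 result, so that is T(s). Its denominator becomes monic after dividing by the leading coefficient 27.

Answer: s^3 + s^2 - 7*s/9 - 5/27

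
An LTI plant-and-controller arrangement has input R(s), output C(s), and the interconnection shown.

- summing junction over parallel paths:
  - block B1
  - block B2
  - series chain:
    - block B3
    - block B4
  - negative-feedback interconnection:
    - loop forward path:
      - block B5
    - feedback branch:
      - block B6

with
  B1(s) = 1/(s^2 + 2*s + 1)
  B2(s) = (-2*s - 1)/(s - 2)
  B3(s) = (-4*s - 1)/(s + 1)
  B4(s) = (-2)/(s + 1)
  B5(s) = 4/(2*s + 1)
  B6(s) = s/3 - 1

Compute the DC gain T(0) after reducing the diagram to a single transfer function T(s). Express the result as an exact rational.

Answer: 13/6

Working:
1. reduce the series chain B3, B4 gives (8*s + 2)/(s^2 + 2*s + 1)
2. collapse the loop (B5 forward, B6 return) gives 12/(10*s - 9)
3. parallel reduction of B1, B2, (B3*B4), [B5/(1+B5*B6)] gives (-20*s^4 + 60*s^3 - 197*s^2 + 47*s + 39)/(10*s^4 - 9*s^3 - 30*s^2 + 7*s + 18)
That last expression is T(s); at s = 0 only the constant terms survive, so T(0) = 39/18 = 13/6.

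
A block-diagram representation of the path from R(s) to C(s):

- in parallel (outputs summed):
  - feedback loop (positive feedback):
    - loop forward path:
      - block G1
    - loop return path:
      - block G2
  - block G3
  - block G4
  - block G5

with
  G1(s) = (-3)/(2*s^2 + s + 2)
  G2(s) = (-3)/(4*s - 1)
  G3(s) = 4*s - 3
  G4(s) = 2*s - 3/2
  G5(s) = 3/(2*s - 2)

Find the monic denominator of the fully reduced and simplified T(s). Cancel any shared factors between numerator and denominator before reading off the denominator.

Step 1 - close the feedback loop around G1, G2, giving (3 - 12*s)/(8*s^3 + 2*s^2 + 7*s - 11)
Step 2 - reduce the parallel group [G1/(1-G1*G2)], G3, G4, G5, giving (96*s^5 - 144*s^4 + 138*s^3 - 279*s^2 + 345*s - 138)/(16*s^4 - 12*s^3 + 10*s^2 - 36*s + 22)
That last expression is T(s), already simplified. Scaling its denominator by 1/16 (the reciprocal of the leading coefficient) yields the monic denominator.

Therefore the answer is s^4 - 3*s^3/4 + 5*s^2/8 - 9*s/4 + 11/8.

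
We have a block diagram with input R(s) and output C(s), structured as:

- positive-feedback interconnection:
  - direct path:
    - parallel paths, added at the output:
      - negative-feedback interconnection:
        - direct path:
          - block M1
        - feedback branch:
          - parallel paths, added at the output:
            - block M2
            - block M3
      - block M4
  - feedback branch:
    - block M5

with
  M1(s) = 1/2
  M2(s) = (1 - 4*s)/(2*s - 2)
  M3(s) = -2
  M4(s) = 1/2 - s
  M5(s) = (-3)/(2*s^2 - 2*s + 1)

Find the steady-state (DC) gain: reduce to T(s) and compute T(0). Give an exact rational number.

Answer: 3/7

Working:
Step 1. combine M2, M3 in parallel -> (5 - 8*s)/(2*s - 2)
Step 2. apply the feedback formula to M1, (M2+M3) -> (2 - 2*s)/(4*s - 1)
Step 3. add [M1/(1+M1*(M2+M3))], M4 (parallel) -> (-8*s^2 + 2*s + 3)/(8*s - 2)
Step 4. reduce the feedback loop with forward ([M1/(1+M1*(M2+M3))]+M4) and return M5 -> (-16*s^4 + 20*s^3 - 6*s^2 - 4*s + 3)/(16*s^3 - 44*s^2 + 18*s + 7)
DC gain: substitute s = 0 into T(s) from step 4: T(0) = 3/7.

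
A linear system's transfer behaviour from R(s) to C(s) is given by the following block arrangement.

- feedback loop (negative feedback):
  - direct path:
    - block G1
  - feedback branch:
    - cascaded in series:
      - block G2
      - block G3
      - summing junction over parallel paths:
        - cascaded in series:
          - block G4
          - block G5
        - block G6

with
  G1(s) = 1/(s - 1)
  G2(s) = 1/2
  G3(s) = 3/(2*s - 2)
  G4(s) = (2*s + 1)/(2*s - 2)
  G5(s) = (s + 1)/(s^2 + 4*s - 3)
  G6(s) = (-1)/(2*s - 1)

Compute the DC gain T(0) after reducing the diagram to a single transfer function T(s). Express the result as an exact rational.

Step 1: combine G4, G5 in series; result (2*s^2 + 3*s + 1)/(2*s^3 + 6*s^2 - 14*s + 6)
Step 2: parallel reduction of (G4*G5), G6; result (2*s^3 - 2*s^2 + 13*s - 7)/(4*s^4 + 10*s^3 - 34*s^2 + 26*s - 6)
Step 3: combine G2, G3, ((G4*G5)+G6) in series; result (6*s^3 - 6*s^2 + 39*s - 21)/(16*s^5 + 24*s^4 - 176*s^3 + 240*s^2 - 128*s + 24)
Step 4: apply the feedback formula to G1, (G2*G3*((G4*G5)+G6)); result (16*s^5 + 24*s^4 - 176*s^3 + 240*s^2 - 128*s + 24)/(16*s^6 + 8*s^5 - 200*s^4 + 422*s^3 - 374*s^2 + 191*s - 45)
Step 4 gives the overall T(s). Then T(0) = 24/(-45) = -8/15.

Answer: -8/15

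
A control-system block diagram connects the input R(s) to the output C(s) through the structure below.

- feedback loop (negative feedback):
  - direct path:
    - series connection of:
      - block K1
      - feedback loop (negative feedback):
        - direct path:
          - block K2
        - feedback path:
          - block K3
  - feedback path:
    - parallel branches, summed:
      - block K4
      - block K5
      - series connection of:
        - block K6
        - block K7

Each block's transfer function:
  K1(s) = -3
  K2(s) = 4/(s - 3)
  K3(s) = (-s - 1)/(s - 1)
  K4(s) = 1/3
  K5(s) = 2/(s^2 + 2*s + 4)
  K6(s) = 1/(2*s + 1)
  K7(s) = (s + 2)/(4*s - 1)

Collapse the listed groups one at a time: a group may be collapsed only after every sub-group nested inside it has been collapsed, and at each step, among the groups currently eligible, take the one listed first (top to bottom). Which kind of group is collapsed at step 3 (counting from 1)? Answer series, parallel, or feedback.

The answer is series.

Reasoning:
Step 1: close the feedback loop around K2, K3
Step 2: combine K1, [K2/(1+K2*K3)] in series
Step 3: series reduction of K6, K7
Step 4: reduce the parallel group K4, K5, (K6*K7)
Step 5: close the feedback loop around (K1*[K2/(1+K2*K3)]), (K4+K5+(K6*K7))
Step 3 collapses a series group.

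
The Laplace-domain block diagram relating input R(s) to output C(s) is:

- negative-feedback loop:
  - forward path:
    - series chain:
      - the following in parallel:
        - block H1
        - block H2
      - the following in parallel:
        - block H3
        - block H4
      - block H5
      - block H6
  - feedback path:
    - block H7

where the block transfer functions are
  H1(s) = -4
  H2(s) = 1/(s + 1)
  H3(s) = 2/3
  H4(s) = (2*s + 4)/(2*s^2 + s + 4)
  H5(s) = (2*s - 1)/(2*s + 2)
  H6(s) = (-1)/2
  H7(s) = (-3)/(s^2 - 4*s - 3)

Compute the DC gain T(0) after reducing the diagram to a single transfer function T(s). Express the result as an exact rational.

Reducing step by step:

(1) parallel reduction of H1, H2 = (-4*s - 3)/(s + 1)
(2) parallel reduction of H3, H4 = (4*s^2 + 8*s + 20)/(6*s^2 + 3*s + 12)
(3) cascade (H1+H2), (H3+H4), H5, H6 = (8*s^4 + 18*s^3 + 41*s^2 + 4*s - 15)/(6*s^4 + 15*s^3 + 24*s^2 + 27*s + 12)
(4) reduce the feedback loop with forward ((H1+H2)*(H3+H4)*H5*H6) and return H7 = (8*s^6 - 14*s^5 - 55*s^4 - 214*s^3 - 154*s^2 + 48*s + 45)/(6*s^6 - 9*s^5 - 78*s^4 - 168*s^3 - 291*s^2 - 141*s + 9)
Evaluating the step-4 result (the overall T(s)) at s = 0 gives T(0) = 45/9 = 5.

Answer: 5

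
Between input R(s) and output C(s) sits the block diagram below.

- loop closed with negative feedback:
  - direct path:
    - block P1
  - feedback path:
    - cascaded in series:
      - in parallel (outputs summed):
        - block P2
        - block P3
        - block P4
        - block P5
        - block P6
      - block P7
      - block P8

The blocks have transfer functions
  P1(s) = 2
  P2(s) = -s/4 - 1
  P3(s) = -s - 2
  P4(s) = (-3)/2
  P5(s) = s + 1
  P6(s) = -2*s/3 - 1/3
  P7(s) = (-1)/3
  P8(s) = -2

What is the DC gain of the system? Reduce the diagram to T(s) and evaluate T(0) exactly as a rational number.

First reduce the diagram to T(s).

Step 1. parallel reduction of P2, P3, P4, P5, P6, giving -11*s/12 - 23/6
Step 2. multiply (P2+P3+P4+P5+P6), P7, P8 (series), giving -11*s/18 - 23/9
Step 3. collapse the loop (P1 forward, ((P2+P3+P4+P5+P6)*P7*P8) return), giving (-18)/(11*s + 37)
DC gain: substitute s = 0 into T(s) from step 3: T(0) = -18/37.

Answer: -18/37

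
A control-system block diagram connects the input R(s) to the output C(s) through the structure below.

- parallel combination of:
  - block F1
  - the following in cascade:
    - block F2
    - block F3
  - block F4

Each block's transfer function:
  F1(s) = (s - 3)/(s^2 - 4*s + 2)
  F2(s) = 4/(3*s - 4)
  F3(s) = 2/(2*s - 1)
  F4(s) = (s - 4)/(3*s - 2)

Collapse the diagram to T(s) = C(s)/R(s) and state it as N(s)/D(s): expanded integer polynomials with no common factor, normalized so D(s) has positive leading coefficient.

First reduce the diagram to T(s).

1. reduce the series chain F2, F3 gives 8/(6*s^2 - 11*s + 4)
2. combine F1, (F2*F3), F4 in parallel; the result is T(s) itself (integer coefficients, no common factor, positive leading denominator coefficient)

Answer: (6*s^5 - 41*s^4 + 125*s^3 - 221*s^2 + 162*s - 40)/(18*s^5 - 117*s^4 + 250*s^3 - 234*s^2 + 100*s - 16)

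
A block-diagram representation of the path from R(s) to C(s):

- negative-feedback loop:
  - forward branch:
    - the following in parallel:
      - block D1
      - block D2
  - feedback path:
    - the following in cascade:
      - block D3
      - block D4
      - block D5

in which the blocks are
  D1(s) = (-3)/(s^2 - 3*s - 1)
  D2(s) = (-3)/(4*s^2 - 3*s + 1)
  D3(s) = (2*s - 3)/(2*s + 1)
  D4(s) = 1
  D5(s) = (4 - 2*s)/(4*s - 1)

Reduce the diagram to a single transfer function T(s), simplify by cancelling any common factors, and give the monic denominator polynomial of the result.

[1] sum the parallel branches D1, D2: (-15*s^2 + 18*s)/(4*s^4 - 15*s^3 + 6*s^2 - 1)
[2] series reduction of D3, D4, D5: (-4*s^2 + 14*s - 12)/(8*s^2 + 2*s - 1)
[3] collapse the loop ((D1+D2) forward, (D3*D4*D5) return): (-120*s^4 + 114*s^3 + 51*s^2 - 18*s)/(32*s^6 - 112*s^5 + 74*s^4 - 255*s^3 + 418*s^2 - 218*s + 1)
T(s) is the step-3 result (common factors already cancelled). Leading coefficient of the denominator: 32. Divide through by 32 for the monic polynomial.

Answer: s^6 - 7*s^5/2 + 37*s^4/16 - 255*s^3/32 + 209*s^2/16 - 109*s/16 + 1/32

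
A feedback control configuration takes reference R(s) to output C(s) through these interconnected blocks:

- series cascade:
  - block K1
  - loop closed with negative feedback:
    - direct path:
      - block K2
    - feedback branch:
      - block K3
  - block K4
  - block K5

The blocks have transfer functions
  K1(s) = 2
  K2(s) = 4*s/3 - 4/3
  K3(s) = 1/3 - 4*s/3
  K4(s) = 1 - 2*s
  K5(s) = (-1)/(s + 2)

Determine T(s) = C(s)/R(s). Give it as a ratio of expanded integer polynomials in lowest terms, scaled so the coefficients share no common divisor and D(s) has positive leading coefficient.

1. collapse the loop (K2 forward, K3 return); result (12 - 12*s)/(16*s^2 - 20*s - 5)
2. multiply K1, [K2/(1+K2*K3)], K4, K5 (series); the result is T(s) itself (integer coefficients, no common factor, positive leading denominator coefficient)

Answer: (-48*s^2 + 72*s - 24)/(16*s^3 + 12*s^2 - 45*s - 10)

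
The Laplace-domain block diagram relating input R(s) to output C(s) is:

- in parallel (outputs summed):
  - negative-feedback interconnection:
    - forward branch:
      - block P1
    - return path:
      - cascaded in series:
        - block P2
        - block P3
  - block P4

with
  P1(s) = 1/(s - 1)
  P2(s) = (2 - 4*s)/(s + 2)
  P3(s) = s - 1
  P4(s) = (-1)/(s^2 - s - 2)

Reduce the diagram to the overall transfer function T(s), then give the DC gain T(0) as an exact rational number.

[1] cascade P2, P3; result (-4*s^2 + 6*s - 2)/(s + 2)
[2] reduce the feedback loop with forward P1 and return (P2*P3); result (-s - 2)/(3*s^2 - 7*s + 4)
[3] sum the parallel branches [P1/(1+P1*(P2*P3))], P4; result (-s^3 - 4*s^2 + 11*s)/(3*s^4 - 10*s^3 + 5*s^2 + 10*s - 8)
The step-3 result is T(s). Setting s = 0: T(0) = 0/(-8) = 0.

Hence the answer: 0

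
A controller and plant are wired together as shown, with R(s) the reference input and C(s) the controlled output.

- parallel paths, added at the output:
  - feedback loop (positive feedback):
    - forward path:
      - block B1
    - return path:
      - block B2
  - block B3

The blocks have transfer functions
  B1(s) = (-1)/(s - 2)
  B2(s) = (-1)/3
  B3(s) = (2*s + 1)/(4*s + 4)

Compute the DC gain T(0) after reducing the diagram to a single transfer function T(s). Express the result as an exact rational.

Step 1: close the feedback loop around B1, B2: (-3)/(3*s - 7)
Step 2: parallel reduction of [B1/(1-B1*B2)], B3: (6*s^2 - 23*s - 19)/(12*s^2 - 16*s - 28)
DC gain: substitute s = 0 into T(s) from step 2: T(0) = -19/(-28) = 19/28.

Therefore the answer is 19/28.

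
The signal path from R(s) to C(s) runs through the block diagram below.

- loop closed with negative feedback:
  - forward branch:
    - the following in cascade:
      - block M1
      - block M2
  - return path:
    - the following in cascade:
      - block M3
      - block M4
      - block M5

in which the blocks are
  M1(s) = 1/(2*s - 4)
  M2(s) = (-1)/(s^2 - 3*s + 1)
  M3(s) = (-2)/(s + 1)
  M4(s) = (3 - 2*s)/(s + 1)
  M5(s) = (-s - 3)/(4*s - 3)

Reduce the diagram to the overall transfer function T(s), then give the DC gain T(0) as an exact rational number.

(1) cascade M1, M2 -> (-1)/(2*s^3 - 10*s^2 + 14*s - 4)
(2) reduce the series chain M3, M4, M5 -> (-4*s^2 - 6*s + 18)/(4*s^3 + 5*s^2 - 2*s - 3)
(3) collapse the loop ((M1*M2) forward, (M3*M4*M5) return) -> (-4*s^3 - 5*s^2 + 2*s + 3)/(8*s^6 - 30*s^5 + 2*s^4 + 68*s^3 - 14*s^2 - 28*s - 6)
Step 3 gives the overall T(s). Then T(0) = 3/(-6) = -1/2.

Final answer: -1/2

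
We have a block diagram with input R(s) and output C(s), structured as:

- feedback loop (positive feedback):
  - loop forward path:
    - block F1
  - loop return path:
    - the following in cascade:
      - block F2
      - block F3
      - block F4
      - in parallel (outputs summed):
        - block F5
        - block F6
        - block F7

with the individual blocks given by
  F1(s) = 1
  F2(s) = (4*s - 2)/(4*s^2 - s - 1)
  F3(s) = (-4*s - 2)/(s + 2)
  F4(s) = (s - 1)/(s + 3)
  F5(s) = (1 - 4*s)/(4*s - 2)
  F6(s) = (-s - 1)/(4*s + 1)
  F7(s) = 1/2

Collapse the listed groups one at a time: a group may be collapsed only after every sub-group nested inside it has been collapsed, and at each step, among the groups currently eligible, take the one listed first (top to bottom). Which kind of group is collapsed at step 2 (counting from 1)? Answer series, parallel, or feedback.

Step 1: parallel reduction of F5, F6, F7
Step 2: multiply F2, F3, F4, (F5+F6+F7) (series)
Step 3: reduce the feedback loop with forward F1 and return (F2*F3*F4*(F5+F6+F7))
Step 2: series.

Therefore the answer is series.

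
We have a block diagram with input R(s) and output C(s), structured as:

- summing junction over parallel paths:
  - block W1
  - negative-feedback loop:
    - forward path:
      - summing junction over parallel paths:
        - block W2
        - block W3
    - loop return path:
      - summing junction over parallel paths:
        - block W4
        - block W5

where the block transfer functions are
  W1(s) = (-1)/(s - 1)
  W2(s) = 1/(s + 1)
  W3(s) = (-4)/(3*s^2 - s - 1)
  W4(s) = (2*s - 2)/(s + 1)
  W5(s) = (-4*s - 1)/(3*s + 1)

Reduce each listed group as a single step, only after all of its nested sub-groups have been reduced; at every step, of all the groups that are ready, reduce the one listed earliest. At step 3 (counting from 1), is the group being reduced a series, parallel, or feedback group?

1. parallel reduction of W2, W3
2. reduce the parallel group W4, W5
3. apply the feedback formula to (W2+W3), (W4+W5)
4. combine W1, [(W2+W3)/(1+(W2+W3)*(W4+W5))] in parallel
At step 3 the group reduced is feedback.

Answer: feedback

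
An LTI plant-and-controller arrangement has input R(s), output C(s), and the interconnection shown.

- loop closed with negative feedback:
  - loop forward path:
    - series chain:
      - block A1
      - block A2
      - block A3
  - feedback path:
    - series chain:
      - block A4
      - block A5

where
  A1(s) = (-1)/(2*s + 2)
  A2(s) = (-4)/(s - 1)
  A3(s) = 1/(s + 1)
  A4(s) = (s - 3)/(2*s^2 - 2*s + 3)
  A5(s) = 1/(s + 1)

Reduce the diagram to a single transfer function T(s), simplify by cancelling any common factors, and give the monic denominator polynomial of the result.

(1) reduce the series chain A1, A2, A3, giving 2/(s^3 + s^2 - s - 1)
(2) combine A4, A5 in series, giving (s - 3)/(2*s^3 + s + 3)
(3) reduce the feedback loop with forward (A1*A2*A3) and return (A4*A5), giving (4*s^3 + 2*s + 6)/(2*s^6 + 2*s^5 - s^4 + 2*s^3 + 2*s^2 - 2*s - 9)
That last expression is T(s), already simplified. Scaling its denominator by 1/2 (the reciprocal of the leading coefficient) yields the monic denominator.

Therefore the answer is s^6 + s^5 - s^4/2 + s^3 + s^2 - s - 9/2.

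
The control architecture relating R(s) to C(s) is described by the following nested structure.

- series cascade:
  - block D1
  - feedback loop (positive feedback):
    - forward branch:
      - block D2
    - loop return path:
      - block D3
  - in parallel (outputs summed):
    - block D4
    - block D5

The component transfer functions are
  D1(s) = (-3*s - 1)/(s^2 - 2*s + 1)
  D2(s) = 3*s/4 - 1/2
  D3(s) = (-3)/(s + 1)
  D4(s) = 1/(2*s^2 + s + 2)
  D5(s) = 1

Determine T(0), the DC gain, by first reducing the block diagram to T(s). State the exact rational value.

(1) reduce the feedback loop with forward D2 and return D3; result (3*s^2 + s - 2)/(13*s - 2)
(2) combine D4, D5 in parallel; result (2*s^2 + s + 3)/(2*s^2 + s + 2)
(3) multiply D1, [D2/(1-D2*D3)], (D4+D5) (series); result (-18*s^5 - 21*s^4 - 23*s^3 - 9*s^2 + 17*s + 6)/(26*s^5 - 43*s^4 + 32*s^3 - 43*s^2 + 32*s - 4)
Step 3 gives the overall T(s). Then T(0) = 6/(-4) = -3/2.

Final answer: -3/2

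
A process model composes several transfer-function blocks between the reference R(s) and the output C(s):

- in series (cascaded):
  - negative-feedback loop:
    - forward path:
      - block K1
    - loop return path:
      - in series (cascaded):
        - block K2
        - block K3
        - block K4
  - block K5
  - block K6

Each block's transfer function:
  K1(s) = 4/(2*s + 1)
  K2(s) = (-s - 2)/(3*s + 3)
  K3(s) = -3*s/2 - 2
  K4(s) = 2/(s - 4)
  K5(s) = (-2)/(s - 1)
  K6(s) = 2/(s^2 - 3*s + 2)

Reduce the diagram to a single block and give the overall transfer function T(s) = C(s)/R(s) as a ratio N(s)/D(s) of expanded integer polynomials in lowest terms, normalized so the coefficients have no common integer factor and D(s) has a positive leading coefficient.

Step 1: series reduction of K2, K3, K4 = (3*s^2 + 10*s + 8)/(3*s^2 - 9*s - 12)
Step 2: apply the feedback formula to K1, (K2*K3*K4) = (12*s^2 - 36*s - 48)/(6*s^3 - 3*s^2 + 7*s + 20)
Step 3: multiply [K1/(1+K1*(K2*K3*K4))], K5, K6 (series): this yields T(s), and no further normalization is needed

Therefore the answer is (-48*s^2 + 144*s + 192)/(6*s^6 - 27*s^5 + 49*s^4 - 35*s^3 - 39*s^2 + 86*s - 40).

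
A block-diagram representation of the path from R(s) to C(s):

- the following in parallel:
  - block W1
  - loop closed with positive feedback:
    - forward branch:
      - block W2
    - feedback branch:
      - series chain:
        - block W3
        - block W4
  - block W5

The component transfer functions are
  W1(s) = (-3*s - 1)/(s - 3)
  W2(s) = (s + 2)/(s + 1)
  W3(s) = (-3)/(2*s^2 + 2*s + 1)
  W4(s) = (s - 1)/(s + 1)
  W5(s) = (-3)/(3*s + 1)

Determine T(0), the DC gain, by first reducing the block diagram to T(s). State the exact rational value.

Step 1: multiply W3, W4 (series); result (3 - 3*s)/(2*s^3 + 4*s^2 + 3*s + 1)
Step 2: collapse the loop (W2 forward, (W3*W4) return); result (2*s^4 + 8*s^3 + 11*s^2 + 7*s + 2)/(2*s^4 + 6*s^3 + 10*s^2 + 7*s - 5)
Step 3: parallel reduction of W1, [W2/(1-W2*(W3*W4))], W5; result (-12*s^6 - 64*s^5 - 165*s^4 - 196*s^3 - 21*s^2 + 64*s - 46)/(6*s^6 + 2*s^5 - 24*s^4 - 77*s^3 - 101*s^2 + 19*s + 15)
Step 3 gives the overall T(s). Then T(0) = -46/15.

Therefore the answer is -46/15.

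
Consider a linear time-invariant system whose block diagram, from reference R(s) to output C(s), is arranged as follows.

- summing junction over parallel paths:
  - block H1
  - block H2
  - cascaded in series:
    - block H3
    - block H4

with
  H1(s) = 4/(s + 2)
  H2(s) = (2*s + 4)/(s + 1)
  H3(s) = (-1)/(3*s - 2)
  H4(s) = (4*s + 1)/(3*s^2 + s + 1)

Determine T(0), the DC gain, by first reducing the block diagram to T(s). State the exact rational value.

(1) series reduction of H3, H4 = (-4*s - 1)/(9*s^3 - 3*s^2 + s - 2)
(2) parallel reduction of H1, H2, (H3*H4) = (18*s^5 + 102*s^4 + 70*s^3 - 41*s^2 - 23*s - 26)/(9*s^5 + 24*s^4 + 10*s^3 - 5*s^2 - 4*s - 4)
Evaluating the step-2 result (the overall T(s)) at s = 0 gives T(0) = -26/(-4) = 13/2.

Hence the answer: 13/2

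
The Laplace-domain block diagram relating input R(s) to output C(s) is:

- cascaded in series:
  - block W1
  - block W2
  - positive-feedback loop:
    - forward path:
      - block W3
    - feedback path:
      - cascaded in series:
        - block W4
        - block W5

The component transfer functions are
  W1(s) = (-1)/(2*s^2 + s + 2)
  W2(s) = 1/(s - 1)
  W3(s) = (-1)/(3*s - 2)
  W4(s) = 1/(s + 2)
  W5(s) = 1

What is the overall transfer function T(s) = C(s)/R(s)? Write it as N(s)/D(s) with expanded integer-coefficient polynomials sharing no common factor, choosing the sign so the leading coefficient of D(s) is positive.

(1) cascade W4, W5 -> 1/(s + 2)
(2) reduce the feedback loop with forward W3 and return (W4*W5) -> (-s - 2)/(3*s^2 + 4*s - 3)
(3) reduce the series chain W1, W2, [W3/(1-W3*(W4*W5))]: this yields T(s), and no further normalization is needed

Hence the answer: (s + 2)/(6*s^5 + 5*s^4 - 7*s^3 + s^2 - 11*s + 6)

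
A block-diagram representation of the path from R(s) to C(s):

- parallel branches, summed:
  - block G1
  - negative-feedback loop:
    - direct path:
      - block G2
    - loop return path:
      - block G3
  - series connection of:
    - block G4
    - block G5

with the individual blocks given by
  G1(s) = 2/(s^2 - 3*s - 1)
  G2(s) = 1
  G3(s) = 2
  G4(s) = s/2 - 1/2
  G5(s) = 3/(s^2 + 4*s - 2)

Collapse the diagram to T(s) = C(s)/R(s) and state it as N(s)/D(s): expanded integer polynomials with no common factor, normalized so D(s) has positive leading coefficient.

(1) collapse the loop (G2 forward, G3 return), giving 1/3
(2) multiply G4, G5 (series), giving (3*s - 3)/(2*s^2 + 8*s - 4)
(3) combine G1, [G2/(1+G2*G3)], (G4*G5) in parallel; the result is T(s) itself (integer coefficients, no common factor, positive leading denominator coefficient)

Final answer: (2*s^4 + 11*s^3 - 54*s^2 + 70*s - 11)/(6*s^4 + 6*s^3 - 90*s^2 + 12*s + 12)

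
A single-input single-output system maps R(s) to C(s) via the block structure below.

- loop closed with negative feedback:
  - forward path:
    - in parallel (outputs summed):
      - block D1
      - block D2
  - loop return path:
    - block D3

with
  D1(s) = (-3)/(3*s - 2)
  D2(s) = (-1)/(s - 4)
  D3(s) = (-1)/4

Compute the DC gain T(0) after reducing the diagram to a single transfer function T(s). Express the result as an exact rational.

The answer is 28/9.

Reasoning:
Step 1. sum the parallel branches D1, D2 -> (14 - 6*s)/(3*s^2 - 14*s + 8)
Step 2. close the feedback loop around (D1+D2), D3 -> (28 - 12*s)/(6*s^2 - 25*s + 9)
Evaluating the step-2 result (the overall T(s)) at s = 0 gives T(0) = 28/9.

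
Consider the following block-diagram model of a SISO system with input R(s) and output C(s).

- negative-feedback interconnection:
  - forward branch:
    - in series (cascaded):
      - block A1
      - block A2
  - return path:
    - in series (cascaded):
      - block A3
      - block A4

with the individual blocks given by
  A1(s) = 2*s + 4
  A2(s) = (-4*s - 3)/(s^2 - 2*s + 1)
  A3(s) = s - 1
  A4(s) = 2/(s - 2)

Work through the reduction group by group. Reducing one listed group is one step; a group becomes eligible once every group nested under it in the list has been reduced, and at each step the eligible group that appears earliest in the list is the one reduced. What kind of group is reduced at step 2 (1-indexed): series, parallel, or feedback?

Answer: series

Working:
Step 1. combine A1, A2 in series
Step 2. reduce the series chain A3, A4
Step 3. feedback reduction of (A1*A2), (A3*A4)
Step 2: series.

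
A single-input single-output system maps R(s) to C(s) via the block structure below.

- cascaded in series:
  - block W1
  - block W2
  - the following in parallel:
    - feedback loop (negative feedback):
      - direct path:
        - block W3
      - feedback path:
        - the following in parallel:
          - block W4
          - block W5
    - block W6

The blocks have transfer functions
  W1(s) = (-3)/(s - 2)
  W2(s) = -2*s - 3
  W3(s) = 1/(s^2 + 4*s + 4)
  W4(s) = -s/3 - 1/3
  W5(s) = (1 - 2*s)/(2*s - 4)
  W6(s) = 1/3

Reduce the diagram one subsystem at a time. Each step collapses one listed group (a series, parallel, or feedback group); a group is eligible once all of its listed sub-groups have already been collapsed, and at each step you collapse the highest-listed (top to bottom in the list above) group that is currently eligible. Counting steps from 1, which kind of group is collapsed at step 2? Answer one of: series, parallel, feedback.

[1] parallel reduction of W4, W5
[2] apply the feedback formula to W3, (W4+W5)
[3] add [W3/(1+W3*(W4+W5))], W6 (parallel)
[4] cascade W1, W2, ([W3/(1+W3*(W4+W5))]+W6)
At step 2 the group reduced is feedback.

Final answer: feedback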